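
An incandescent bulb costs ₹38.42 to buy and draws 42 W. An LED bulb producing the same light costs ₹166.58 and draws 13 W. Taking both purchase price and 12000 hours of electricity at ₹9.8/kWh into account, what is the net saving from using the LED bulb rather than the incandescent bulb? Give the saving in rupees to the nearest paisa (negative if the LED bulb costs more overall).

₹3282.24

incandescent bulb: ₹38.42 + (42/1000) kW × 12000 h × ₹9.8 = ₹38.42 + ₹4939.2 = ₹4977.62
LED bulb: ₹166.58 + (13/1000) kW × 12000 h × ₹9.8 = ₹166.58 + ₹1528.8 = ₹1695.38
Saving = ₹4977.62 − ₹1695.38 = ₹3282.24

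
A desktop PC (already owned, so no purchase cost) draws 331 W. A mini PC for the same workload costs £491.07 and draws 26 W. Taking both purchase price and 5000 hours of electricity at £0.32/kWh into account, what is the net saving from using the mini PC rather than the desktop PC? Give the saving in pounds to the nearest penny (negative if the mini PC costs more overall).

desktop PC: £0.00 + (331/1000) kW × 5000 h × £0.32 = £0.00 + £529.6 = £529.6
mini PC: £491.07 + (26/1000) kW × 5000 h × £0.32 = £491.07 + £41.6 = £532.67
Saving = £529.6 − £532.67 = −£3.07

-£3.07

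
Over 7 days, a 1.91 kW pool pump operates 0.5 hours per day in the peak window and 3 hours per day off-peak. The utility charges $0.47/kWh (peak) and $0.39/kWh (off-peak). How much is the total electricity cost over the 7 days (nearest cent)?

Peak energy = 1.91 kW × 0.5 h × 7 = 6.685 kWh
Off-peak energy = 1.91 kW × 3 h × 7 = 40.11 kWh
Cost = 6.685 × $0.47 + 40.11 × $0.39 = $3.14195 + $15.6429 = $18.78

$18.78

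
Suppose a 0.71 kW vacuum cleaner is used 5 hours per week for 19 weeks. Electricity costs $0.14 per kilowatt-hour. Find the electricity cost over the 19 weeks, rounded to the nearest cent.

$9.44

Runtime = 5 h/week × 19 weeks = 95 h
Energy = 0.71 kW × 95 h = 67.45 kWh
Cost = 67.45 kWh × $0.14/kWh = $9.44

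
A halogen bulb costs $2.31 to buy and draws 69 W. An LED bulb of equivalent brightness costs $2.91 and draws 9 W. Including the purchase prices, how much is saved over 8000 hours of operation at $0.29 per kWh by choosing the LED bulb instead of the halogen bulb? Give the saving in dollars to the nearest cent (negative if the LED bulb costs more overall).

halogen bulb: $2.31 + (69/1000) kW × 8000 h × $0.29 = $2.31 + $160.08 = $162.39
LED bulb: $2.91 + (9/1000) kW × 8000 h × $0.29 = $2.91 + $20.88 = $23.79
Saving = $162.39 − $23.79 = $138.6

$138.60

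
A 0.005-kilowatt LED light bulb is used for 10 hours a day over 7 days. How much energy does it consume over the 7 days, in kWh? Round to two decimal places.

0.35 kWh

Runtime = 10 h/day × 7 days = 70 h
Energy = 0.005 kW × 70 h = 0.35 kWh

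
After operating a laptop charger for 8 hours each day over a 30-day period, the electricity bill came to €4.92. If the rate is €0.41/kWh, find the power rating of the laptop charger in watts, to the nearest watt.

Energy = €4.92 ÷ €0.41/kWh = 12 kWh
Runtime = 8 h/day × 30 days = 240 h
Power = 12 kWh ÷ 240 h = 0.05 kW = 50 W

50 W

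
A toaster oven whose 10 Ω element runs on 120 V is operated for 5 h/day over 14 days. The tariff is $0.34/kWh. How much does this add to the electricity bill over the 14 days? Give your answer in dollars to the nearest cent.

$34.27

Power = V²/R = 120²/10 = 1440 W = 1.44 kW
Runtime = 5 h/day × 14 days = 70 h
Energy = 1.44 kW × 70 h = 100.8 kWh
Cost = 100.8 kWh × $0.34/kWh = $34.27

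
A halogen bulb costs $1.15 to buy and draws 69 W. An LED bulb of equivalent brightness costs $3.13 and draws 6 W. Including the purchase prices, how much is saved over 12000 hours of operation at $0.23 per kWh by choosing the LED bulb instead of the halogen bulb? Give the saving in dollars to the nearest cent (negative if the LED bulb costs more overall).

halogen bulb: $1.15 + (69/1000) kW × 12000 h × $0.23 = $1.15 + $190.44 = $191.59
LED bulb: $3.13 + (6/1000) kW × 12000 h × $0.23 = $3.13 + $16.56 = $19.69
Saving = $191.59 − $19.69 = $171.9

$171.90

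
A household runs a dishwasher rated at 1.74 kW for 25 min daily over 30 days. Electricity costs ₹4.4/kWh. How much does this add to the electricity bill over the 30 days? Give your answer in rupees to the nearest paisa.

Runtime = 25 min × 30 = 750 min = 12.5 h
Energy = 1.74 kW × 12.5 h = 21.75 kWh
Cost = 21.75 kWh × ₹4.4/kWh = ₹95.70

₹95.70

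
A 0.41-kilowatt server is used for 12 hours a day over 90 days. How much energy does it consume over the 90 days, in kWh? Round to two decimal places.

442.80 kWh

Runtime = 12 h/day × 90 days = 1080 h
Energy = 0.41 kW × 1080 h = 442.8 kWh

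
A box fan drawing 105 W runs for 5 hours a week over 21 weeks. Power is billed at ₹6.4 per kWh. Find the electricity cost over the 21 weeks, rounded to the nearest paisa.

₹70.56

Runtime = 5 h/week × 21 weeks = 105 h
Energy = 0.105 kW × 105 h = 11.025 kWh
Cost = 11.025 kWh × ₹6.4/kWh = ₹70.56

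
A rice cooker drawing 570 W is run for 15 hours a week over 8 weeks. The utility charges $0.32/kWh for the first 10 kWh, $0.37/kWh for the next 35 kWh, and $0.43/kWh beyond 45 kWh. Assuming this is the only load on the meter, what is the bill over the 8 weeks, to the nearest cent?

$26.21

Runtime = 15 h/week × 8 weeks = 120 h
Energy = 0.57 kW × 120 h = 68.4 kWh
Tier 1 (0–10 kWh): 10 × $0.32 = $3.2
Tier 2 (10–45 kWh): 35 × $0.37 = $12.95
Above 45 kWh: 23.4 × $0.43 = $10.062
Bill = $26.21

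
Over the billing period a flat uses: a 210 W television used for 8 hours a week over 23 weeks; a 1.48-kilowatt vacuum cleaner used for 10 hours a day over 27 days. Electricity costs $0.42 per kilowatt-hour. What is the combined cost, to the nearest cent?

$184.06

television: Runtime = 8 h/week × 23 weeks = 184 h
television: 0.21 kW × 184 h = 38.64 kWh
vacuum cleaner: Runtime = 10 h/day × 27 days = 270 h
vacuum cleaner: 1.48 kW × 270 h = 399.6 kWh
Total energy = 438.24 kWh
Cost = 438.24 × $0.42 = $184.06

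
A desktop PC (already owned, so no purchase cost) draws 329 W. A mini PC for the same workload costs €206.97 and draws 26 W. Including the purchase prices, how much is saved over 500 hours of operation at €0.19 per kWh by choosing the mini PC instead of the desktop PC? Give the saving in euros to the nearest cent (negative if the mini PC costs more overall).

-€178.19

desktop PC: €0.00 + (329/1000) kW × 500 h × €0.19 = €0.00 + €31.255 = €31.255
mini PC: €206.97 + (26/1000) kW × 500 h × €0.19 = €206.97 + €2.47 = €209.44
Saving = €31.255 − €209.44 = −€178.185 → -€178.19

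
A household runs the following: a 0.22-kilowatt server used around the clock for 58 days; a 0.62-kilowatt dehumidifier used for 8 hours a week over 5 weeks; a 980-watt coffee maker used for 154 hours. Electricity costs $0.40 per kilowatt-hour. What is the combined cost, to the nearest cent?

server: Runtime = 24 h × 58 = 1392 h
server: 0.22 kW × 1392 h = 306.24 kWh
dehumidifier: Runtime = 8 h/week × 5 weeks = 40 h
dehumidifier: 0.62 kW × 40 h = 24.8 kWh
coffee maker: 0.98 kW × 154 h = 150.92 kWh
Total energy = 481.96 kWh
Cost = 481.96 × $0.40 = $192.78

$192.78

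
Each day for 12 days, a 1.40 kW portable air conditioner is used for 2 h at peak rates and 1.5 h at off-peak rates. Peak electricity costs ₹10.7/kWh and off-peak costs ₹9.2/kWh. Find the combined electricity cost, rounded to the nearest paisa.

Peak energy = 1.4 kW × 2 h × 12 = 33.6 kWh
Off-peak energy = 1.4 kW × 1.5 h × 12 = 25.2 kWh
Cost = 33.6 × ₹10.7 + 25.2 × ₹9.2 = ₹359.52 + ₹231.84 = ₹591.36

₹591.36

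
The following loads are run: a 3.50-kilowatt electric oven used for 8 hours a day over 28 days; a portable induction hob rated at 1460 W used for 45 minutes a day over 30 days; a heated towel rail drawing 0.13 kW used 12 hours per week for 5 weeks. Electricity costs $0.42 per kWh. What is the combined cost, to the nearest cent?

electric oven: Runtime = 8 h/day × 28 days = 224 h
electric oven: 3.5 kW × 224 h = 784 kWh
portable induction hob: Runtime = 45 min × 30 = 1350 min = 22.5 h
portable induction hob: 1.46 kW × 22.5 h = 32.85 kWh
heated towel rail: Runtime = 12 h/week × 5 weeks = 60 h
heated towel rail: 0.13 kW × 60 h = 7.8 kWh
Total energy = 824.65 kWh
Cost = 824.65 × $0.42 = $346.35

$346.35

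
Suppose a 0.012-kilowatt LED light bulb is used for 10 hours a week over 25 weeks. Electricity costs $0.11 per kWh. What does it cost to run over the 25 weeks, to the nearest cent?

$0.33

Runtime = 10 h/week × 25 weeks = 250 h
Energy = 0.012 kW × 250 h = 3 kWh
Cost = 3 kWh × $0.11/kWh = $0.33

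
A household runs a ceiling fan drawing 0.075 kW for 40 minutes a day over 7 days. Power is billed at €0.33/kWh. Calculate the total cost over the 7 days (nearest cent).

Runtime = 40 min × 7 = 280 min = 4.666666… h
Energy = 0.075 kW × 4.666666… h = 0.35 kWh
Cost = 0.35 kWh × €0.33/kWh = €0.12

€0.12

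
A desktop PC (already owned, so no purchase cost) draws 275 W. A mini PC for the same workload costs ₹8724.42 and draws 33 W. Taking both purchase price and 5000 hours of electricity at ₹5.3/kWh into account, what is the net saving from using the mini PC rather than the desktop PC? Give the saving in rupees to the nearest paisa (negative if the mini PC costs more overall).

-₹2311.42

desktop PC: ₹0.00 + (275/1000) kW × 5000 h × ₹5.3 = ₹0.00 + ₹7287.5 = ₹7287.5
mini PC: ₹8724.42 + (33/1000) kW × 5000 h × ₹5.3 = ₹8724.42 + ₹874.5 = ₹9598.92
Saving = ₹7287.5 − ₹9598.92 = −₹2311.42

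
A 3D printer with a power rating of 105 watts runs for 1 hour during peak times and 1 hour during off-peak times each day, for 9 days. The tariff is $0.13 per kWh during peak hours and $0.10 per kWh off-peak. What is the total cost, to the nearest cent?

Peak energy = 0.105 kW × 1 h × 9 = 0.945 kWh
Off-peak energy = 0.105 kW × 1 h × 9 = 0.945 kWh
Cost = 0.945 × $0.13 + 0.945 × $0.10 = $0.12285 + $0.0945 = $0.22

$0.22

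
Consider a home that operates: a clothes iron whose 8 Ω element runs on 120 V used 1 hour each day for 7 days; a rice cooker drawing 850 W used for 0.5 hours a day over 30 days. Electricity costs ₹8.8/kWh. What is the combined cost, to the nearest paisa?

clothes iron: Power = V²/R = 120²/8 = 1800 W = 1.8 kW
clothes iron: Runtime = 1 h/day × 7 days = 7 h
clothes iron: 1.8 kW × 7 h = 12.6 kWh
rice cooker: Runtime = 0.5 h/day × 30 days = 15 h
rice cooker: 0.85 kW × 15 h = 12.75 kWh
Total energy = 25.35 kWh
Cost = 25.35 × ₹8.8 = ₹223.08

₹223.08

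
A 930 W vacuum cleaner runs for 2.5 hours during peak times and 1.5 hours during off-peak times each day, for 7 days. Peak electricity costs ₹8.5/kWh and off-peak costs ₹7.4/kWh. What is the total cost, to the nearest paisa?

₹210.60

Peak energy = 0.93 kW × 2.5 h × 7 = 16.275 kWh
Off-peak energy = 0.93 kW × 1.5 h × 7 = 9.765 kWh
Cost = 16.275 × ₹8.5 + 9.765 × ₹7.4 = ₹138.3375 + ₹72.261 = ₹210.60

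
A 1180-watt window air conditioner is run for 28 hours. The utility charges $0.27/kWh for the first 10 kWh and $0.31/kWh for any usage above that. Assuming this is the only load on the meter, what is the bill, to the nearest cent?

Energy = 1.18 kW × 28 h = 33.04 kWh
Tier 1 (0–10 kWh): 10 × $0.27 = $2.7
Above 10 kWh: 23.04 × $0.31 = $7.1424
Bill = $9.84

$9.84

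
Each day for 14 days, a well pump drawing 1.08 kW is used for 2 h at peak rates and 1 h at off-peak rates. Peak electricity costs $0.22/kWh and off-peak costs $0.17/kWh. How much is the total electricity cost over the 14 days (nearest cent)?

$9.22

Peak energy = 1.08 kW × 2 h × 14 = 30.24 kWh
Off-peak energy = 1.08 kW × 1 h × 14 = 15.12 kWh
Cost = 30.24 × $0.22 + 15.12 × $0.17 = $6.6528 + $2.5704 = $9.22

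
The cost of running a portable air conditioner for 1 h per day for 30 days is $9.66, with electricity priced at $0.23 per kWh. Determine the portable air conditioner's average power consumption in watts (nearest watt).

1400 W

Energy = $9.66 ÷ $0.23/kWh = 42 kWh
Runtime = 1 h/day × 30 days = 30 h
Power = 42 kWh ÷ 30 h = 1.4 kW = 1400 W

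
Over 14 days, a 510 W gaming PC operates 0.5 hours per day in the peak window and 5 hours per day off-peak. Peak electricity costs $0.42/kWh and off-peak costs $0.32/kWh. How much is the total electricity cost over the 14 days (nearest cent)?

Peak energy = 0.51 kW × 0.5 h × 14 = 3.57 kWh
Off-peak energy = 0.51 kW × 5 h × 14 = 35.7 kWh
Cost = 3.57 × $0.42 + 35.7 × $0.32 = $1.4994 + $11.424 = $12.92

$12.92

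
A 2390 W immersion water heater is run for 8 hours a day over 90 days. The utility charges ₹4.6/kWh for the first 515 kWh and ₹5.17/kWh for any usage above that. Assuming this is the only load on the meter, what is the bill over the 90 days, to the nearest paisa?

Runtime = 8 h/day × 90 days = 720 h
Energy = 2.39 kW × 720 h = 1720.8 kWh
Tier 1 (0–515 kWh): 515 × ₹4.6 = ₹2369
Above 515 kWh: 1205.8 × ₹5.17 = ₹6233.986
Bill = ₹8602.99

₹8602.99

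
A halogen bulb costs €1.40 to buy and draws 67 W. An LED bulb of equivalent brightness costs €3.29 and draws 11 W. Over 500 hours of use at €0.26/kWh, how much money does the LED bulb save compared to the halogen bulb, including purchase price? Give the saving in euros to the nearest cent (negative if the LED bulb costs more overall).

€5.39

halogen bulb: €1.40 + (67/1000) kW × 500 h × €0.26 = €1.40 + €8.71 = €10.11
LED bulb: €3.29 + (11/1000) kW × 500 h × €0.26 = €3.29 + €1.43 = €4.72
Saving = €10.11 − €4.72 = €5.39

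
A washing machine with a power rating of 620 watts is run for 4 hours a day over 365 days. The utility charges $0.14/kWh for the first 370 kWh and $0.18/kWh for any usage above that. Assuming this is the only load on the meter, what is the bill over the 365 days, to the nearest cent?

Runtime = 4 h/day × 365 days = 1460 h
Energy = 0.62 kW × 1460 h = 905.2 kWh
Tier 1 (0–370 kWh): 370 × $0.14 = $51.8
Above 370 kWh: 535.2 × $0.18 = $96.336
Bill = $148.14

$148.14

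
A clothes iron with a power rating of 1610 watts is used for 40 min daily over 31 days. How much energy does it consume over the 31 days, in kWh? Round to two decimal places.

Runtime = 40 min × 31 = 1240 min = 20.666666… h
Energy = 1.61 kW × 20.666666… h = 33.273333… kWh ≈ 33.27 kWh

33.27 kWh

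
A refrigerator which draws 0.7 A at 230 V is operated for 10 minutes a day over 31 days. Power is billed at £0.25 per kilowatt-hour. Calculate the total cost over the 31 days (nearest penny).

£0.21

Power = 0.7 A × 230 V = 161 W = 0.161 kW
Runtime = 10 min × 31 = 310 min = 5.166666… h
Energy = 0.161 kW × 5.166666… h = 0.831833… kWh
Cost = 0.831833… kWh × £0.25/kWh = £0.21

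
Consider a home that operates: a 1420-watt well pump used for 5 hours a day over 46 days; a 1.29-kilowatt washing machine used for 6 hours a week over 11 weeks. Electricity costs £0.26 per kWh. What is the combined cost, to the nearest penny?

£107.05

well pump: Runtime = 5 h/day × 46 days = 230 h
well pump: 1.42 kW × 230 h = 326.6 kWh
washing machine: Runtime = 6 h/week × 11 weeks = 66 h
washing machine: 1.29 kW × 66 h = 85.14 kWh
Total energy = 411.74 kWh
Cost = 411.74 × £0.26 = £107.05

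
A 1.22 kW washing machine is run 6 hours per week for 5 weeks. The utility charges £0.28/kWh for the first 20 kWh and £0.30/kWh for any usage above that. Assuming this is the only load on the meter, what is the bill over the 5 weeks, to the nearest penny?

Runtime = 6 h/week × 5 weeks = 30 h
Energy = 1.22 kW × 30 h = 36.6 kWh
Tier 1 (0–20 kWh): 20 × £0.28 = £5.6
Above 20 kWh: 16.6 × £0.30 = £4.98
Bill = £10.58

£10.58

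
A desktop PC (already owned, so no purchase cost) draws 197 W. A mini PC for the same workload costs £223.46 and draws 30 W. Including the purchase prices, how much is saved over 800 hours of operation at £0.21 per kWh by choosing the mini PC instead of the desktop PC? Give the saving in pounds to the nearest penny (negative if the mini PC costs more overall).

desktop PC: £0.00 + (197/1000) kW × 800 h × £0.21 = £0.00 + £33.096 = £33.096
mini PC: £223.46 + (30/1000) kW × 800 h × £0.21 = £223.46 + £5.04 = £228.5
Saving = £33.096 − £228.5 = −£195.404 → -£195.40

-£195.40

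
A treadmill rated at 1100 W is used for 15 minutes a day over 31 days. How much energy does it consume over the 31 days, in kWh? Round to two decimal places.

8.53 kWh

Runtime = 15 min × 31 = 465 min = 7.75 h
Energy = 1.1 kW × 7.75 h = 8.525 kWh ≈ 8.53 kWh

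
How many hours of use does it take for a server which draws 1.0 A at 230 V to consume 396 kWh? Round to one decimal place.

1721.7 h

Power = 1.0 A × 230 V = 230 W = 0.23 kW
Hours = 396 kWh ÷ 0.23 kW = 1721.7 h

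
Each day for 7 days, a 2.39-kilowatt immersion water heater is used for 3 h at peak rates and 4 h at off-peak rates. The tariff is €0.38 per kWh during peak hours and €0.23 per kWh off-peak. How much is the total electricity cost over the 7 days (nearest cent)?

€34.46

Peak energy = 2.39 kW × 3 h × 7 = 50.19 kWh
Off-peak energy = 2.39 kW × 4 h × 7 = 66.92 kWh
Cost = 50.19 × €0.38 + 66.92 × €0.23 = €19.0722 + €15.3916 = €34.46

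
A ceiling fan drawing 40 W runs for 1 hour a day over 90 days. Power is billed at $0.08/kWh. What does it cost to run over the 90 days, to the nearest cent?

$0.29

Runtime = 1 h/day × 90 days = 90 h
Energy = 0.04 kW × 90 h = 3.6 kWh
Cost = 3.6 kWh × $0.08/kWh = $0.29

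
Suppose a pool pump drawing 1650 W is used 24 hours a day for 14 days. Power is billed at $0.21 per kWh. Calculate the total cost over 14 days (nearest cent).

$116.42

Runtime = 24 h × 14 = 336 h
Energy = 1.65 kW × 336 h = 554.4 kWh
Cost = 554.4 kWh × $0.21/kWh = $116.42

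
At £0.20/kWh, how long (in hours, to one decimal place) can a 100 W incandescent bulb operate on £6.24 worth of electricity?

312.0 h

Energy available = £6.24 ÷ £0.20/kWh = 31.2 kWh
Hours = 31.2 kWh ÷ 0.1 kW = 312.0 h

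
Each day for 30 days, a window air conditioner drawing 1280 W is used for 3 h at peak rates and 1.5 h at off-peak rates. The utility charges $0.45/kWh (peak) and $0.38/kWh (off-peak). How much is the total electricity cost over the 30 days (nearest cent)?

$73.73

Peak energy = 1.28 kW × 3 h × 30 = 115.2 kWh
Off-peak energy = 1.28 kW × 1.5 h × 30 = 57.6 kWh
Cost = 115.2 × $0.45 + 57.6 × $0.38 = $51.84 + $21.888 = $73.73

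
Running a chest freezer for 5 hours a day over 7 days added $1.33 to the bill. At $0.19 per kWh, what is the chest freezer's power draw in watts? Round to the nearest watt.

Energy = $1.33 ÷ $0.19/kWh = 7 kWh
Runtime = 5 h/day × 7 days = 35 h
Power = 7 kWh ÷ 35 h = 0.2 kW = 200 W

200 W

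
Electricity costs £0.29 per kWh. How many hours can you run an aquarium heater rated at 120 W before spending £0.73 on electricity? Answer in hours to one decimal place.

Energy available = £0.73 ÷ £0.29/kWh = 2.5172 kWh
Hours = 2.5172 kWh ÷ 0.12 kW = 21.0 h

21.0 h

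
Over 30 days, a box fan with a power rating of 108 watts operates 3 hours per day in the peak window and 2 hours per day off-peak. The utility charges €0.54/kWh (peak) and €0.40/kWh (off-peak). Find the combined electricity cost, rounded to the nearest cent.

Peak energy = 0.108 kW × 3 h × 30 = 9.72 kWh
Off-peak energy = 0.108 kW × 2 h × 30 = 6.48 kWh
Cost = 9.72 × €0.54 + 6.48 × €0.40 = €5.2488 + €2.592 = €7.84

€7.84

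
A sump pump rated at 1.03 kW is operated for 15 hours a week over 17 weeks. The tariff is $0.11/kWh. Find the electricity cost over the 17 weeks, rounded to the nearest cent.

$28.89

Runtime = 15 h/week × 17 weeks = 255 h
Energy = 1.03 kW × 255 h = 262.65 kWh
Cost = 262.65 kWh × $0.11/kWh = $28.89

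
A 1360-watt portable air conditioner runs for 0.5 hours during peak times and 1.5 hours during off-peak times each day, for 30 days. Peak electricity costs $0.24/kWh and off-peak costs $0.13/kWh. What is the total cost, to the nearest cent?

Peak energy = 1.36 kW × 0.5 h × 30 = 20.4 kWh
Off-peak energy = 1.36 kW × 1.5 h × 30 = 61.2 kWh
Cost = 20.4 × $0.24 + 61.2 × $0.13 = $4.896 + $7.956 = $12.85

$12.85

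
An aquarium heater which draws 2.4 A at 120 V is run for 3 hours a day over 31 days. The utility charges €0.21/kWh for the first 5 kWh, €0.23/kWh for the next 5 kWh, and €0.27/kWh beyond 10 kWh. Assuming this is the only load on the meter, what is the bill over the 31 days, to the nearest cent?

€6.73

Power = 2.4 A × 120 V = 288 W = 0.288 kW
Runtime = 3 h/day × 31 days = 93 h
Energy = 0.288 kW × 93 h = 26.784 kWh
Tier 1 (0–5 kWh): 5 × €0.21 = €1.05
Tier 2 (5–10 kWh): 5 × €0.23 = €1.15
Above 10 kWh: 16.784 × €0.27 = €4.53168
Bill = €6.73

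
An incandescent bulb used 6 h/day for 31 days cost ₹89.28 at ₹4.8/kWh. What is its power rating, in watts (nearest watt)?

Energy = ₹89.28 ÷ ₹4.8/kWh = 18.6 kWh
Runtime = 6 h/day × 31 days = 186 h
Power = 18.6 kWh ÷ 186 h = 0.1 kW = 100 W

100 W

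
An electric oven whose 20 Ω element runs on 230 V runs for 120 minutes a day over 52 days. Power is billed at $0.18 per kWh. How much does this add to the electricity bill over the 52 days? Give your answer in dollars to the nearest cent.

$49.51

Power = V²/R = 230²/20 = 2645 W = 2.645 kW
Runtime = 120 min × 52 = 6240 min = 104 h
Energy = 2.645 kW × 104 h = 275.08 kWh
Cost = 275.08 kWh × $0.18/kWh = $49.51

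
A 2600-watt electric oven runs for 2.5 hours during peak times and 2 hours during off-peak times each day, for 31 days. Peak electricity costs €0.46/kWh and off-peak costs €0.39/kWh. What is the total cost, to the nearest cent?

€155.56

Peak energy = 2.6 kW × 2.5 h × 31 = 201.5 kWh
Off-peak energy = 2.6 kW × 2 h × 31 = 161.2 kWh
Cost = 201.5 × €0.46 + 161.2 × €0.39 = €92.69 + €62.868 = €155.56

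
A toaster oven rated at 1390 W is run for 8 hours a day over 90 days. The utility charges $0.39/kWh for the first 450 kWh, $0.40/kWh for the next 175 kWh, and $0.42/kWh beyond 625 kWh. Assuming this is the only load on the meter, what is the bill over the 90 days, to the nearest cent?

Runtime = 8 h/day × 90 days = 720 h
Energy = 1.39 kW × 720 h = 1000.8 kWh
Tier 1 (0–450 kWh): 450 × $0.39 = $175.5
Tier 2 (450–625 kWh): 175 × $0.40 = $70
Above 625 kWh: 375.8 × $0.42 = $157.836
Bill = $403.34

$403.34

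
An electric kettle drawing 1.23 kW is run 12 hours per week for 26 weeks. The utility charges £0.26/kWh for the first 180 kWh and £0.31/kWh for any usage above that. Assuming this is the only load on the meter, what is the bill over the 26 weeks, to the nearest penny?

£109.97

Runtime = 12 h/week × 26 weeks = 312 h
Energy = 1.23 kW × 312 h = 383.76 kWh
Tier 1 (0–180 kWh): 180 × £0.26 = £46.8
Above 180 kWh: 203.76 × £0.31 = £63.1656
Bill = £109.97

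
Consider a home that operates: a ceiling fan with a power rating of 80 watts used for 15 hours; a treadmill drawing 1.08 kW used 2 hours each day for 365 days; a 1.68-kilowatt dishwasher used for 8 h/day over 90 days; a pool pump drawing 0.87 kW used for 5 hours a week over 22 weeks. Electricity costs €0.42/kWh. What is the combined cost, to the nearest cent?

€879.86

ceiling fan: 0.08 kW × 15 h = 1.2 kWh
treadmill: Runtime = 2 h/day × 365 days = 730 h
treadmill: 1.08 kW × 730 h = 788.4 kWh
dishwasher: Runtime = 8 h/day × 90 days = 720 h
dishwasher: 1.68 kW × 720 h = 1209.6 kWh
pool pump: Runtime = 5 h/week × 22 weeks = 110 h
pool pump: 0.87 kW × 110 h = 95.7 kWh
Total energy = 2094.9 kWh
Cost = 2094.9 × €0.42 = €879.86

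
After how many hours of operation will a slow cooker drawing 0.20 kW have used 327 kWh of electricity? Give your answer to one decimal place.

Hours = 327 kWh ÷ 0.2 kW = 1635.0 h

1635.0 h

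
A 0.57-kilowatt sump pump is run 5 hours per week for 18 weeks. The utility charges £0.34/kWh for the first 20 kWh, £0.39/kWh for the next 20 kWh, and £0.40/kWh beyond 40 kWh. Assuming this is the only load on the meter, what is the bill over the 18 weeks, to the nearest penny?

Runtime = 5 h/week × 18 weeks = 90 h
Energy = 0.57 kW × 90 h = 51.3 kWh
Tier 1 (0–20 kWh): 20 × £0.34 = £6.8
Tier 2 (20–40 kWh): 20 × £0.39 = £7.8
Above 40 kWh: 11.3 × £0.40 = £4.52
Bill = £19.12

£19.12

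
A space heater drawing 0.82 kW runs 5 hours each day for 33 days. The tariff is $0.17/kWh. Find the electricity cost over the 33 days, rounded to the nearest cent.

$23.00

Runtime = 5 h/day × 33 days = 165 h
Energy = 0.82 kW × 165 h = 135.3 kWh
Cost = 135.3 kWh × $0.17/kWh = $23.00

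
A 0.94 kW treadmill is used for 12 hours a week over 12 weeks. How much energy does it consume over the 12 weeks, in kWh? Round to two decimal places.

Runtime = 12 h/week × 12 weeks = 144 h
Energy = 0.94 kW × 144 h = 135.36 kWh

135.36 kWh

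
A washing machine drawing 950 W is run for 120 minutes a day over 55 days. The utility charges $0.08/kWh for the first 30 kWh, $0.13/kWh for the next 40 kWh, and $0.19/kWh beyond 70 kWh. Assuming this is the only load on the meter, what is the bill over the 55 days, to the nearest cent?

$14.16

Runtime = 120 min × 55 = 6600 min = 110 h
Energy = 0.95 kW × 110 h = 104.5 kWh
Tier 1 (0–30 kWh): 30 × $0.08 = $2.4
Tier 2 (30–70 kWh): 40 × $0.13 = $5.2
Above 70 kWh: 34.5 × $0.19 = $6.555
Bill = $14.16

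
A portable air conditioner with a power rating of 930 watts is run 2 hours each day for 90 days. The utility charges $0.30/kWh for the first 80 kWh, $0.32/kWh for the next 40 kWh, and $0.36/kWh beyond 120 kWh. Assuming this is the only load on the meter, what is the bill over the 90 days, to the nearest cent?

$53.86

Runtime = 2 h/day × 90 days = 180 h
Energy = 0.93 kW × 180 h = 167.4 kWh
Tier 1 (0–80 kWh): 80 × $0.30 = $24
Tier 2 (80–120 kWh): 40 × $0.32 = $12.8
Above 120 kWh: 47.4 × $0.36 = $17.064
Bill = $53.86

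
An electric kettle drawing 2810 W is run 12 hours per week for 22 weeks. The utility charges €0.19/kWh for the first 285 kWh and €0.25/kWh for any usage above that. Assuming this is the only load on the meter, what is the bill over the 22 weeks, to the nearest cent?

€168.36

Runtime = 12 h/week × 22 weeks = 264 h
Energy = 2.81 kW × 264 h = 741.84 kWh
Tier 1 (0–285 kWh): 285 × €0.19 = €54.15
Above 285 kWh: 456.84 × €0.25 = €114.21
Bill = €168.36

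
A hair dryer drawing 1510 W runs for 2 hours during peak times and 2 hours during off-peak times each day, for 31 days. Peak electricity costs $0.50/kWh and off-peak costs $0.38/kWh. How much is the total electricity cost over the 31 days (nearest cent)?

$82.39

Peak energy = 1.51 kW × 2 h × 31 = 93.62 kWh
Off-peak energy = 1.51 kW × 2 h × 31 = 93.62 kWh
Cost = 93.62 × $0.50 + 93.62 × $0.38 = $46.81 + $35.5756 = $82.39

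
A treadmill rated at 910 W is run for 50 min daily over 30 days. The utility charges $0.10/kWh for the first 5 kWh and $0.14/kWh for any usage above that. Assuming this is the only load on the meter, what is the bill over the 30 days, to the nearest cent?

Runtime = 50 min × 30 = 1500 min = 25 h
Energy = 0.91 kW × 25 h = 22.75 kWh
Tier 1 (0–5 kWh): 5 × $0.10 = $0.5
Above 5 kWh: 17.75 × $0.14 = $2.485
Bill = $2.99

$2.99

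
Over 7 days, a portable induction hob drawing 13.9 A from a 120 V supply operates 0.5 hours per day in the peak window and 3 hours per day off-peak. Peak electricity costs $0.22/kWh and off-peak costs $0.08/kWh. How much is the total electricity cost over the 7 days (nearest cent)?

$4.09

Power = 13.9 A × 120 V = 1668 W = 1.668 kW
Peak energy = 1.668 kW × 0.5 h × 7 = 5.838 kWh
Off-peak energy = 1.668 kW × 3 h × 7 = 35.028 kWh
Cost = 5.838 × $0.22 + 35.028 × $0.08 = $1.28436 + $2.80224 = $4.09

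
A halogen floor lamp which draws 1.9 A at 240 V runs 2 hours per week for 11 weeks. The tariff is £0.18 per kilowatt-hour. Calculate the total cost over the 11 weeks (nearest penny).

Power = 1.9 A × 240 V = 456 W = 0.456 kW
Runtime = 2 h/week × 11 weeks = 22 h
Energy = 0.456 kW × 22 h = 10.032 kWh
Cost = 10.032 kWh × £0.18/kWh = £1.81

£1.81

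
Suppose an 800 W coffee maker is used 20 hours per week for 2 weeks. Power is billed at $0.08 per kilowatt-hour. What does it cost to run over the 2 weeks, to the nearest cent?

$2.56

Runtime = 20 h/week × 2 weeks = 40 h
Energy = 0.8 kW × 40 h = 32 kWh
Cost = 32 kWh × $0.08/kWh = $2.56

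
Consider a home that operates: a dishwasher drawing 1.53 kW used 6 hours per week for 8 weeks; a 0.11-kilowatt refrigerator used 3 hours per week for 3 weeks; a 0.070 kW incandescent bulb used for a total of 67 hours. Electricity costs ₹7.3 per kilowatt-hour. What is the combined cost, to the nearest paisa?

₹577.58

dishwasher: Runtime = 6 h/week × 8 weeks = 48 h
dishwasher: 1.53 kW × 48 h = 73.44 kWh
refrigerator: Runtime = 3 h/week × 3 weeks = 9 h
refrigerator: 0.11 kW × 9 h = 0.99 kWh
incandescent bulb: 0.07 kW × 67 h = 4.69 kWh
Total energy = 79.12 kWh
Cost = 79.12 × ₹7.3 = ₹577.58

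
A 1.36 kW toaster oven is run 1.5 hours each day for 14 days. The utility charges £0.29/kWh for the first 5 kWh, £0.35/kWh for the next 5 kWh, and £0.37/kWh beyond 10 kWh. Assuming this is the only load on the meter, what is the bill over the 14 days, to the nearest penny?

£10.07

Runtime = 1.5 h/day × 14 days = 21 h
Energy = 1.36 kW × 21 h = 28.56 kWh
Tier 1 (0–5 kWh): 5 × £0.29 = £1.45
Tier 2 (5–10 kWh): 5 × £0.35 = £1.75
Above 10 kWh: 18.56 × £0.37 = £6.8672
Bill = £10.07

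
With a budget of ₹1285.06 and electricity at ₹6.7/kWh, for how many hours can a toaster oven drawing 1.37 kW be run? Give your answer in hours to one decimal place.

140.0 h

Energy available = ₹1285.06 ÷ ₹6.7/kWh = 191.8 kWh
Hours = 191.8 kWh ÷ 1.37 kW = 140.0 h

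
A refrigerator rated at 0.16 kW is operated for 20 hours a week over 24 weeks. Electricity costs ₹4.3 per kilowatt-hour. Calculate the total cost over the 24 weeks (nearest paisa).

Runtime = 20 h/week × 24 weeks = 480 h
Energy = 0.16 kW × 480 h = 76.8 kWh
Cost = 76.8 kWh × ₹4.3/kWh = ₹330.24

₹330.24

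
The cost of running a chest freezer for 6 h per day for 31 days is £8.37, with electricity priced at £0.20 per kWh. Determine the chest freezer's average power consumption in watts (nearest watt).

225 W

Energy = £8.37 ÷ £0.20/kWh = 41.85 kWh
Runtime = 6 h/day × 31 days = 186 h
Power = 41.85 kWh ÷ 186 h = 0.225 kW = 225 W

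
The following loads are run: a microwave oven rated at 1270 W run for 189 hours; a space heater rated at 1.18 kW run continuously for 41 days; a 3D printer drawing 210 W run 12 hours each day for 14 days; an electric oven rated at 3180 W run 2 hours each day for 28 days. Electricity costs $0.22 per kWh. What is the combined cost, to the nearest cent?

microwave oven: 1.27 kW × 189 h = 240.03 kWh
space heater: Runtime = 24 h × 41 = 984 h
space heater: 1.18 kW × 984 h = 1161.12 kWh
3D printer: Runtime = 12 h/day × 14 days = 168 h
3D printer: 0.21 kW × 168 h = 35.28 kWh
electric oven: Runtime = 2 h/day × 28 days = 56 h
electric oven: 3.18 kW × 56 h = 178.08 kWh
Total energy = 1614.51 kWh
Cost = 1614.51 × $0.22 = $355.19

$355.19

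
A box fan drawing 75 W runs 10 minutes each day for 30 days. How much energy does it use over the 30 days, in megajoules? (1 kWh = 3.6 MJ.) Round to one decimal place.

1.4 MJ

Runtime = 10 min × 30 = 300 min = 5 h
Energy = 0.075 kW × 5 h = 0.375 kWh
= 0.375 × 3.6 MJ = 1.4 MJ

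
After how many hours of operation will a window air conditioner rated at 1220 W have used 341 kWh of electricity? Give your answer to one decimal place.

279.5 h

Hours = 341 kWh ÷ 1.22 kW = 279.5 h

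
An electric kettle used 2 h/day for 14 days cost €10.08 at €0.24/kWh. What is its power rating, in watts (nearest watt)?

1500 W

Energy = €10.08 ÷ €0.24/kWh = 42 kWh
Runtime = 2 h/day × 14 days = 28 h
Power = 42 kWh ÷ 28 h = 1.5 kW = 1500 W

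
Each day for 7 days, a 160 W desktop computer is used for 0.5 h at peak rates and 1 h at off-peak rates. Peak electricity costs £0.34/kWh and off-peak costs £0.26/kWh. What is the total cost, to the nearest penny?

Peak energy = 0.16 kW × 0.5 h × 7 = 0.56 kWh
Off-peak energy = 0.16 kW × 1 h × 7 = 1.12 kWh
Cost = 0.56 × £0.34 + 1.12 × £0.26 = £0.1904 + £0.2912 = £0.48

£0.48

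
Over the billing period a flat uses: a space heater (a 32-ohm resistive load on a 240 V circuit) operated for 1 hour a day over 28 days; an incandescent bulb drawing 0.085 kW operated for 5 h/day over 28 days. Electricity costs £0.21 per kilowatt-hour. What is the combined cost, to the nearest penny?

space heater: Power = V²/R = 240²/32 = 1800 W = 1.8 kW
space heater: Runtime = 1 h/day × 28 days = 28 h
space heater: 1.8 kW × 28 h = 50.4 kWh
incandescent bulb: Runtime = 5 h/day × 28 days = 140 h
incandescent bulb: 0.085 kW × 140 h = 11.9 kWh
Total energy = 62.3 kWh
Cost = 62.3 × £0.21 = £13.08

£13.08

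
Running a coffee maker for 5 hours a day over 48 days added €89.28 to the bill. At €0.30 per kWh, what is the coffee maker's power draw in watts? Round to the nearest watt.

1240 W

Energy = €89.28 ÷ €0.30/kWh = 297.6 kWh
Runtime = 5 h/day × 48 days = 240 h
Power = 297.6 kWh ÷ 240 h = 1.24 kW = 1240 W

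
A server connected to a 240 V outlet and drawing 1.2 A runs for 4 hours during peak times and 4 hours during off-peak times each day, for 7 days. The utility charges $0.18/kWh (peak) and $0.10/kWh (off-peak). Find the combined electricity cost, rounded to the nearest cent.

$2.26

Power = 1.2 A × 240 V = 288 W = 0.288 kW
Peak energy = 0.288 kW × 4 h × 7 = 8.064 kWh
Off-peak energy = 0.288 kW × 4 h × 7 = 8.064 kWh
Cost = 8.064 × $0.18 + 8.064 × $0.10 = $1.45152 + $0.8064 = $2.26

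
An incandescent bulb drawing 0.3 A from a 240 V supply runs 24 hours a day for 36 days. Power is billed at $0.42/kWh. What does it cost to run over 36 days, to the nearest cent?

$26.13

Power = 0.3 A × 240 V = 72 W = 0.072 kW
Runtime = 24 h × 36 = 864 h
Energy = 0.072 kW × 864 h = 62.208 kWh
Cost = 62.208 kWh × $0.42/kWh = $26.13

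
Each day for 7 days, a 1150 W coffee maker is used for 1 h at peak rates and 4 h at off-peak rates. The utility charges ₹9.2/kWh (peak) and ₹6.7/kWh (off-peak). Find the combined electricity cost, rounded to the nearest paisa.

₹289.80

Peak energy = 1.15 kW × 1 h × 7 = 8.05 kWh
Off-peak energy = 1.15 kW × 4 h × 7 = 32.2 kWh
Cost = 8.05 × ₹9.2 + 32.2 × ₹6.7 = ₹74.06 + ₹215.74 = ₹289.80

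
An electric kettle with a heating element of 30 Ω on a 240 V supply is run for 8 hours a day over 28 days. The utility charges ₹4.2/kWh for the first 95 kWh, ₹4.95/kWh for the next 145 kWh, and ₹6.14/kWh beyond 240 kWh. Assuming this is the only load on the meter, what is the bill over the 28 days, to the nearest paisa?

₹2283.84

Power = V²/R = 240²/30 = 1920 W = 1.92 kW
Runtime = 8 h/day × 28 days = 224 h
Energy = 1.92 kW × 224 h = 430.08 kWh
Tier 1 (0–95 kWh): 95 × ₹4.2 = ₹399
Tier 2 (95–240 kWh): 145 × ₹4.95 = ₹717.75
Above 240 kWh: 190.08 × ₹6.14 = ₹1167.0912
Bill = ₹2283.84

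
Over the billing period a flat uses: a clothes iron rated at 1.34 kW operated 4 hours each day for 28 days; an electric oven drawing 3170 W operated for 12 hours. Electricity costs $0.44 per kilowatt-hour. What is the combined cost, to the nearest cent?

clothes iron: Runtime = 4 h/day × 28 days = 112 h
clothes iron: 1.34 kW × 112 h = 150.08 kWh
electric oven: 3.17 kW × 12 h = 38.04 kWh
Total energy = 188.12 kWh
Cost = 188.12 × $0.44 = $82.77

$82.77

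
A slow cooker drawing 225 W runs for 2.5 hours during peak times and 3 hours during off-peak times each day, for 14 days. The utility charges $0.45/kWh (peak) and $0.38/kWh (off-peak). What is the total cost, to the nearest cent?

Peak energy = 0.225 kW × 2.5 h × 14 = 7.875 kWh
Off-peak energy = 0.225 kW × 3 h × 14 = 9.45 kWh
Cost = 7.875 × $0.45 + 9.45 × $0.38 = $3.54375 + $3.591 = $7.13

$7.13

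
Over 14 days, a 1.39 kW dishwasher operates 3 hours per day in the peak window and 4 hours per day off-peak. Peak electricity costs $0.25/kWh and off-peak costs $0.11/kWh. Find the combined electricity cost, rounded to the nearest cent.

$23.16

Peak energy = 1.39 kW × 3 h × 14 = 58.38 kWh
Off-peak energy = 1.39 kW × 4 h × 14 = 77.84 kWh
Cost = 58.38 × $0.25 + 77.84 × $0.11 = $14.595 + $8.5624 = $23.16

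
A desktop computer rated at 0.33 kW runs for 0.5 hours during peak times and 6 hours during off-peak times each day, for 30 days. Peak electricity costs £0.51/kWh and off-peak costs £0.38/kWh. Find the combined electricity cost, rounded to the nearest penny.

£25.10

Peak energy = 0.33 kW × 0.5 h × 30 = 4.95 kWh
Off-peak energy = 0.33 kW × 6 h × 30 = 59.4 kWh
Cost = 4.95 × £0.51 + 59.4 × £0.38 = £2.5245 + £22.572 = £25.10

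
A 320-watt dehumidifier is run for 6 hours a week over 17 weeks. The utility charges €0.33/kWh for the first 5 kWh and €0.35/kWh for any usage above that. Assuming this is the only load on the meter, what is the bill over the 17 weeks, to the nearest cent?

Runtime = 6 h/week × 17 weeks = 102 h
Energy = 0.32 kW × 102 h = 32.64 kWh
Tier 1 (0–5 kWh): 5 × €0.33 = €1.65
Above 5 kWh: 27.64 × €0.35 = €9.674
Bill = €11.32

€11.32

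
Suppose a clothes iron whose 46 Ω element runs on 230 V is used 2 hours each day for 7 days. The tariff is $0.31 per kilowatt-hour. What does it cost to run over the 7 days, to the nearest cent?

Power = V²/R = 230²/46 = 1150 W = 1.15 kW
Runtime = 2 h/day × 7 days = 14 h
Energy = 1.15 kW × 14 h = 16.1 kWh
Cost = 16.1 kWh × $0.31/kWh = $4.99

$4.99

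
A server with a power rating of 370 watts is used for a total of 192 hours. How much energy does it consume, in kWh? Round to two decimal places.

71.04 kWh

Energy = 0.37 kW × 192 h = 71.04 kWh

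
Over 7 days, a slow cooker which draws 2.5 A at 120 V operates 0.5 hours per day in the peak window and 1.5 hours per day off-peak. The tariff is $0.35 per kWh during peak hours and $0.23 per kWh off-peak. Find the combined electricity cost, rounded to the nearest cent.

Power = 2.5 A × 120 V = 300 W = 0.3 kW
Peak energy = 0.3 kW × 0.5 h × 7 = 1.05 kWh
Off-peak energy = 0.3 kW × 1.5 h × 7 = 3.15 kWh
Cost = 1.05 × $0.35 + 3.15 × $0.23 = $0.3675 + $0.7245 = $1.09

$1.09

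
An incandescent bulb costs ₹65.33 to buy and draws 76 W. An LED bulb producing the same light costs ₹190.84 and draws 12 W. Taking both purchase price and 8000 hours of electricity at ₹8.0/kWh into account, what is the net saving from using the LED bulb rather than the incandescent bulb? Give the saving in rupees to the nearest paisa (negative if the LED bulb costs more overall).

incandescent bulb: ₹65.33 + (76/1000) kW × 8000 h × ₹8.0 = ₹65.33 + ₹4864 = ₹4929.33
LED bulb: ₹190.84 + (12/1000) kW × 8000 h × ₹8.0 = ₹190.84 + ₹768 = ₹958.84
Saving = ₹4929.33 − ₹958.84 = ₹3970.49

₹3970.49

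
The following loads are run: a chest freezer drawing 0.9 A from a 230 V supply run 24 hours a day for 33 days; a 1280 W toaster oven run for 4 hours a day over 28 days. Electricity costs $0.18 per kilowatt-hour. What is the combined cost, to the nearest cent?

$55.31

chest freezer: Power = 0.9 A × 230 V = 207 W = 0.207 kW
chest freezer: Runtime = 24 h × 33 = 792 h
chest freezer: 0.207 kW × 792 h = 163.944 kWh
toaster oven: Runtime = 4 h/day × 28 days = 112 h
toaster oven: 1.28 kW × 112 h = 143.36 kWh
Total energy = 307.304 kWh
Cost = 307.304 × $0.18 = $55.31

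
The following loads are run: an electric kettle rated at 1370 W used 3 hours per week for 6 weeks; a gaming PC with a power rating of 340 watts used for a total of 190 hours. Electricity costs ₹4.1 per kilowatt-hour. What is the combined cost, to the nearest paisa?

electric kettle: Runtime = 3 h/week × 6 weeks = 18 h
electric kettle: 1.37 kW × 18 h = 24.66 kWh
gaming PC: 0.34 kW × 190 h = 64.6 kWh
Total energy = 89.26 kWh
Cost = 89.26 × ₹4.1 = ₹365.97

₹365.97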